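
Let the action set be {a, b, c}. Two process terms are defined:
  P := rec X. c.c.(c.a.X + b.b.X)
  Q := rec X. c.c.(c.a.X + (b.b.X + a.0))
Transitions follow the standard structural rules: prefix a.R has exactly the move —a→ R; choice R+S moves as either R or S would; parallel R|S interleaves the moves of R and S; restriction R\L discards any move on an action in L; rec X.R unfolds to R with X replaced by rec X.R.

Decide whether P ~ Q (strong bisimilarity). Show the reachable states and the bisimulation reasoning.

not bisimilar

LTS(P): 5 reachable states
  m0 = rec X. c.c.(c.a.X + b.b.X) has moves --c--▸ m1
  m1 = c.(c.a.(rec X. c.c.(c.a.X + b.b.X)) + b.b.(rec X. c.c.(c.a.X + b.b.X))) has moves --c--▸ m2
  m2 = c.a.(rec X. c.c.(c.a.X + b.b.X)) + b.b.(rec X. c.c.(c.a.X + b.b.X)) has moves --b--▸ m3, --c--▸ m4
  m3 = b.(rec X. c.c.(c.a.X + b.b.X)) has moves --b--▸ m0
  m4 = a.(rec X. c.c.(c.a.X + b.b.X)) has moves --a--▸ m0
LTS(Q): 6 reachable states
  n0 = rec X. c.c.(c.a.X + (b.b.X + a.0)) has moves --c--▸ n1
  n1 = c.(c.a.(rec X. c.c.(c.a.X + (b.b.X + a.0))) + (b.b.(rec X. c.c.(c.a.X + (b.b.X + a.0))) + a.0)) has moves --c--▸ n2
  n2 = c.a.(rec X. c.c.(c.a.X + (b.b.X + a.0))) + (b.b.(rec X. c.c.(c.a.X + (b.b.X + a.0))) + a.0) has moves --a--▸ n3, --b--▸ n4, --c--▸ n5
  n3 = 0 has moves ∅
  n4 = b.(rec X. c.c.(c.a.X + (b.b.X + a.0))) has moves --b--▸ n0
  n5 = a.(rec X. c.c.(c.a.X + (b.b.X + a.0))) has moves --a--▸ n0
Partition-refinement fixed point:
  B0 = {m0}
  B1 = {m1}
  B2 = {m2}
  B3 = {m4}
  B4 = {m3}
  B5 = {n0}
  B6 = {n1}
  B7 = {n2}
  B8 = {n5}
  B9 = {n4}
  B10 = {n3}
m0 ∈ B0, n0 ∈ B5 → different blocks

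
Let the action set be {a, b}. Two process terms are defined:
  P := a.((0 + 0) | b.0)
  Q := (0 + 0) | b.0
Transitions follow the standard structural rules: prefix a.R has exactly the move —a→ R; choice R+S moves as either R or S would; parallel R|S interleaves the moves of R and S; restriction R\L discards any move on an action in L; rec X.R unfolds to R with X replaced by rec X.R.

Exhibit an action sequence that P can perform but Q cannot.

a

LTS(P): 3 reachable states
  s0 = a.((0 + 0) | b.0) | =a=> s1
  s1 = (0 + 0) | b.0 | =b=> s2
  s2 = (0 + 0) | 0 | (no moves)
LTS(Q): 2 reachable states
  t0 = (0 + 0) | b.0 | =b=> t1
  t1 = (0 + 0) | 0 | (no moves)
Executing a from P (initial set {s0}):
  after a @ step 1: {s1}
  ✓ P
Executing a from Q (initial set {t0}):
  after a @ step 1: ∅  — Q cannot continue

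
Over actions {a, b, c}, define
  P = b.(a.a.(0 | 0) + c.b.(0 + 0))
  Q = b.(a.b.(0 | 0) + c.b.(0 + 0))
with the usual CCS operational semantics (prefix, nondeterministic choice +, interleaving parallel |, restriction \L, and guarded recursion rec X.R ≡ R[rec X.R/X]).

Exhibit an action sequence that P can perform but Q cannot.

baa

Reachable graph of P (6 states):
  m0 = b.(a.a.(0 | 0) + c.b.(0 + 0)) | --b--▸ m1
  m1 = a.a.(0 | 0) + c.b.(0 + 0) | --a--▸ m2, --c--▸ m3
  m2 = a.(0 | 0) | --a--▸ m4
  m3 = b.(0 + 0) | --b--▸ m5
  m4 = 0 | 0 | ·
  m5 = 0 + 0 | ·
Reachable graph of Q (6 states):
  n0 = b.(a.b.(0 | 0) + c.b.(0 + 0)) | --b--▸ n1
  n1 = a.b.(0 | 0) + c.b.(0 + 0) | --a--▸ n2, --c--▸ n3
  n2 = b.(0 | 0) | --b--▸ n4
  n3 = b.(0 + 0) | --b--▸ n5
  n4 = 0 | 0 | ·
  n5 = 0 + 0 | ·
Trace ⟨baa⟩ through P, begin at {m0}:
  step 1 (b): {m1}
  step 2 (a): {m2}
  step 3 (a): {m4}
  ✓ P
Trace ⟨baa⟩ through Q, begin at {n0}:
  step 1 (b): {n1}
  step 2 (a): {n2}
  step 3 (a): ∅ (Q stuck)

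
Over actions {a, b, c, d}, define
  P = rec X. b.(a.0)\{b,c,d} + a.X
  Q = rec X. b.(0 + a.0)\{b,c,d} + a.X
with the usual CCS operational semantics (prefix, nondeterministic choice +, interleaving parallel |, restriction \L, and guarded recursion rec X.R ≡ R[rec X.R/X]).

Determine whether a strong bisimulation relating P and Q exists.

YES

LTS(P): 3 reachable states
  p0 = rec X. b.(a.0)\{b,c,d} + a.X ⊢ --a--▸ p0, --b--▸ p1
  p1 = (a.0)\{b,c,d} ⊢ --a--▸ p2
  p2 = 0\{b,c,d} ⊢ deadlocked
LTS(Q): 3 reachable states
  q0 = rec X. b.(0 + a.0)\{b,c,d} + a.X ⊢ --a--▸ q0, --b--▸ q1
  q1 = (0 + a.0)\{b,c,d} ⊢ --a--▸ q2
  q2 = 0\{b,c,d} ⊢ deadlocked
Bisimilarity quotient blocks:
  B0 = {p0, q0}
  B1 = {p1, q1}
  B2 = {p2, q2}
p0 ∈ B0, q0 ∈ B0 → same block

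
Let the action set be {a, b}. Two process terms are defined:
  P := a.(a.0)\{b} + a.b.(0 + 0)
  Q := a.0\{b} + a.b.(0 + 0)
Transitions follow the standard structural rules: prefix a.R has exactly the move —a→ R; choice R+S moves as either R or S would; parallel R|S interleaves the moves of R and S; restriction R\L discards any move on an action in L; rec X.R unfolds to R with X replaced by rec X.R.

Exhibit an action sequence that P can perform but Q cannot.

aa

Reachable graph of P (5 states):
  p0 = a.(a.0)\{b} + a.b.(0 + 0) ⊢ --a--▸ p1, --a--▸ p2
  p1 = (a.0)\{b} ⊢ --a--▸ p3
  p2 = b.(0 + 0) ⊢ --b--▸ p4
  p3 = 0\{b} ⊢ ·
  p4 = 0 + 0 ⊢ ·
Reachable graph of Q (4 states):
  q0 = a.0\{b} + a.b.(0 + 0) ⊢ --a--▸ q1, --a--▸ q2
  q1 = 0\{b} ⊢ ·
  q2 = b.(0 + 0) ⊢ --b--▸ q3
  q3 = 0 + 0 ⊢ ·
Run σ = ⟨aa⟩ on P: start {p0}
  step 1 (a): {p1, p2}
  step 2 (a): {p3}
  ✓ P
Run σ = ⟨aa⟩ on Q: start {q0}
  step 1 (a): {q1, q2}
  step 2 (a): ∅  — Q cannot continue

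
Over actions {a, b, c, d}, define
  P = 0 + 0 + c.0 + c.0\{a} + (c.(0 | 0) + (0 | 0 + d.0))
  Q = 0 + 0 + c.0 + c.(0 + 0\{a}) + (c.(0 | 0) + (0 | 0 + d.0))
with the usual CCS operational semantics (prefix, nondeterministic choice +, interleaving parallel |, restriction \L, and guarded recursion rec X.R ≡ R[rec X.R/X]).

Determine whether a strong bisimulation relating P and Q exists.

P ~ Q

Reachable graph of P (4 states):
  s0 = 0 + 0 + c.0 + c.0\{a} + (c.(0 | 0) + (0 | 0 + d.0)) ⊢ ··c··> s1, ··c··> s2, ··c··> s3, ··d··> s1
  s1 = 0 ⊢ ·
  s2 = 0 | 0 ⊢ ·
  s3 = 0\{a} ⊢ ·
Reachable graph of Q (4 states):
  t0 = 0 + 0 + c.0 + c.(0 + 0\{a}) + (c.(0 | 0) + (0 | 0 + d.0)) ⊢ ··c··> t1, ··c··> t2, ··c··> t3, ··d··> t1
  t1 = 0 ⊢ ·
  t2 = 0 + 0\{a} ⊢ ·
  t3 = 0 | 0 ⊢ ·
Bisimilarity quotient blocks:
  B0 = {s0, t0}
  B1 = {s1, s2, s3, t1, t2, t3}
s0 ∈ B0, t0 ∈ B0 → same block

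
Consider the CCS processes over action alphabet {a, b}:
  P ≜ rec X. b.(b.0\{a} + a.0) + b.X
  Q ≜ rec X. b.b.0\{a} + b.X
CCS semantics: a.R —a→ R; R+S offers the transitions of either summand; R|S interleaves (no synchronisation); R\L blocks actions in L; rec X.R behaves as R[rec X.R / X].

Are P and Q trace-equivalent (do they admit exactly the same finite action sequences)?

traces(P) ≠ traces(Q) — witness ⟨ba⟩

P's transition system — 4 states:
  m0 = rec X. b.(b.0\{a} + a.0) + b.X ⊢ ··b··> m0, ··b··> m1
  m1 = b.0\{a} + a.0 ⊢ ··a··> m2, ··b··> m3
  m2 = 0 ⊢ deadlocked
  m3 = 0\{a} ⊢ deadlocked
Q's transition system — 3 states:
  n0 = rec X. b.b.0\{a} + b.X ⊢ ··b··> n0, ··b··> n1
  n1 = b.0\{a} ⊢ ··b··> n2
  n2 = 0\{a} ⊢ deadlocked
Run σ = ⟨ba⟩ on P: start {m0}
  after b @ step 1: {m0, m1}
  after a @ step 2: {m2}
  ✓ P
Run σ = ⟨ba⟩ on Q: start {n0}
  after b @ step 1: {n0, n1}
  after a @ step 2: no successor for Q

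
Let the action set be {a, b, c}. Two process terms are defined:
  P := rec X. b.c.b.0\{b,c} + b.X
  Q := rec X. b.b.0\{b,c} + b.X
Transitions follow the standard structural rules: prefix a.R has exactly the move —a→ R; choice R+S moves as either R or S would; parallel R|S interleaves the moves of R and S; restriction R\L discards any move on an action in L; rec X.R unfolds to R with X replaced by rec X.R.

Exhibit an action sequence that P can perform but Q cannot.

bc

LTS(P): 4 reachable states
  s0 = rec X. b.c.b.0\{b,c} + b.X → —b→ s0, —b→ s1
  s1 = c.b.0\{b,c} → —c→ s2
  s2 = b.0\{b,c} → —b→ s3
  s3 = 0\{b,c} → stopped
LTS(Q): 3 reachable states
  t0 = rec X. b.b.0\{b,c} + b.X → —b→ t0, —b→ t1
  t1 = b.0\{b,c} → —b→ t2
  t2 = 0\{b,c} → stopped
Executing bc from P (initial set {s0}):
  [1] b ⇒ {s0, s1}
  [2] c ⇒ {s2}
  P completes σ.
Executing bc from Q (initial set {t0}):
  [1] b ⇒ {t0, t1}
  [2] c ⇒ ∅ (Q stuck)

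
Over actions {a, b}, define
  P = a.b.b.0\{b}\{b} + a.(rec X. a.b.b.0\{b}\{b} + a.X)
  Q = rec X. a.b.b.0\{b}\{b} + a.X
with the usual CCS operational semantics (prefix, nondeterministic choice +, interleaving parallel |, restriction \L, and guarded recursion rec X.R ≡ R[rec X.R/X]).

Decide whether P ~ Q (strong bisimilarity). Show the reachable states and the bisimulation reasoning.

P ~ Q

LTS(P): 5 reachable states
  m0 = a.b.b.0\{b}\{b} + a.(rec X. a.b.b.0\{b}\{b} + a.X) → --a--▸ m1, --a--▸ m2
  m1 = b.b.0\{b}\{b} → --b--▸ m3
  m2 = rec X. a.b.b.0\{b}\{b} + a.X → --a--▸ m1, --a--▸ m2
  m3 = b.0\{b}\{b} → --b--▸ m4
  m4 = 0\{b}\{b} → deadlocked
LTS(Q): 4 reachable states
  n0 = rec X. a.b.b.0\{b}\{b} + a.X → --a--▸ n0, --a--▸ n1
  n1 = b.b.0\{b}\{b} → --b--▸ n2
  n2 = b.0\{b}\{b} → --b--▸ n3
  n3 = 0\{b}\{b} → deadlocked
Coarsest stable partition (strong bisimilarity classes):
  B0 = {m0, m2, n0}
  B1 = {m1, n1}
  B2 = {m3, n2}
  B3 = {m4, n3}
m0 ∈ B0, n0 ∈ B0 → same block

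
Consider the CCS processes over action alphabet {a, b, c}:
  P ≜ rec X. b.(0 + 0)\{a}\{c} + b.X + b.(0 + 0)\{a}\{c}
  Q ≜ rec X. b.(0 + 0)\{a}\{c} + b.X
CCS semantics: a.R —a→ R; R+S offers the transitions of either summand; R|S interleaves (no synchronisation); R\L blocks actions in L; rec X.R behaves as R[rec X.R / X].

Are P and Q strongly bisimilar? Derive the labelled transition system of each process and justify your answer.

bisimilar

Reachable graph of P (2 states):
  s0 = rec X. b.(0 + 0)\{a}\{c} + b.X + b.(0 + 0)\{a}\{c} :: —b→ s0, —b→ s1
  s1 = (0 + 0)\{a}\{c} :: deadlocked
Reachable graph of Q (2 states):
  t0 = rec X. b.(0 + 0)\{a}\{c} + b.X :: —b→ t0, —b→ t1
  t1 = (0 + 0)\{a}\{c} :: deadlocked
Coarsest stable partition (strong bisimilarity classes):
  B0 = {s0, t0}
  B1 = {s1, t1}
s0 ∈ B0, t0 ∈ B0 → same block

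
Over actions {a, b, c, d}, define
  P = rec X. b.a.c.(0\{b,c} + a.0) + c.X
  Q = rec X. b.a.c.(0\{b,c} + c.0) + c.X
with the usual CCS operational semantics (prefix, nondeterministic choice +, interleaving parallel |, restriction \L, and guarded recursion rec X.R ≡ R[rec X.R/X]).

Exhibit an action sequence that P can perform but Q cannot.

LTS(P): 5 reachable states
  u0 = rec X. b.a.c.(0\{b,c} + a.0) + c.X :: —b→ u1, —c→ u0
  u1 = a.c.(0\{b,c} + a.0) :: —a→ u2
  u2 = c.(0\{b,c} + a.0) :: —c→ u3
  u3 = 0\{b,c} + a.0 :: —a→ u4
  u4 = 0 :: ∅
LTS(Q): 5 reachable states
  v0 = rec X. b.a.c.(0\{b,c} + c.0) + c.X :: —b→ v1, —c→ v0
  v1 = a.c.(0\{b,c} + c.0) :: —a→ v2
  v2 = c.(0\{b,c} + c.0) :: —c→ v3
  v3 = 0\{b,c} + c.0 :: —c→ v4
  v4 = 0 :: ∅
Executing baca from P (initial set {u0}):
  [1] b ⇒ {u1}
  [2] a ⇒ {u2}
  [3] c ⇒ {u3}
  [4] a ⇒ {u4}
  P completes σ.
Executing baca from Q (initial set {v0}):
  [1] b ⇒ {v1}
  [2] a ⇒ {v2}
  [3] c ⇒ {v3}
  [4] a ⇒ ∅ (Q stuck)

baca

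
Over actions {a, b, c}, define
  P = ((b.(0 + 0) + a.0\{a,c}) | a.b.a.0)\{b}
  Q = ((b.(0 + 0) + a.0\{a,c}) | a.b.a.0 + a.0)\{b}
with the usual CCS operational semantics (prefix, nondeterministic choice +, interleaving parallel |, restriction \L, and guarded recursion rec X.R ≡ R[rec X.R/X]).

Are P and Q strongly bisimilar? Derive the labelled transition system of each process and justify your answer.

LTS(P): 4 reachable states
  s0 = ((b.(0 + 0) + a.0\{a,c}) | a.b.a.0)\{b} :: =a=> s1, =a=> s2
  s1 = ((b.(0 + 0) + a.0\{a,c}) | b.a.0)\{b} :: =a=> s3
  s2 = (0\{a,c} | a.b.a.0)\{b} :: =a=> s3
  s3 = (0\{a,c} | b.a.0)\{b} :: stopped
LTS(Q): 5 reachable states
  t0 = ((b.(0 + 0) + a.0\{a,c}) | a.b.a.0 + a.0)\{b} :: =a=> t1, =a=> t2, =a=> t3
  t1 = ((b.(0 + 0) + a.0\{a,c}) | b.a.0)\{b} :: =a=> t4
  t2 = (0\{a,c} | a.b.a.0)\{b} :: =a=> t4
  t3 = 0\{b} :: stopped
  t4 = (0\{a,c} | b.a.0)\{b} :: stopped
Bisimilarity quotient blocks:
  B0 = {s0}
  B1 = {s1, s2, t1, t2}
  B2 = {s3, t3, t4}
  B3 = {t0}
s0 ∈ B0, t0 ∈ B3 → different blocks

P ≁ Q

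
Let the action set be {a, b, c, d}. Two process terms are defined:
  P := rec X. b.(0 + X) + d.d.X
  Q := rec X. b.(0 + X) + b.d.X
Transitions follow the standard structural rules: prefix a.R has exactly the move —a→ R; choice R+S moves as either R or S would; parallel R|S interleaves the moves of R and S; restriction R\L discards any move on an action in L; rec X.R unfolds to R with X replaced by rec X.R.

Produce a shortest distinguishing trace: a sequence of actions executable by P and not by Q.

d

LTS(P): 3 reachable states
  p0 = rec X. b.(0 + X) + d.d.X → =b=> p1, =d=> p2
  p1 = 0 + (rec X. b.(0 + X) + d.d.X) → =b=> p1, =d=> p2
  p2 = d.(rec X. b.(0 + X) + d.d.X) → =d=> p0
LTS(Q): 3 reachable states
  q0 = rec X. b.(0 + X) + b.d.X → =b=> q1, =b=> q2
  q1 = 0 + (rec X. b.(0 + X) + b.d.X) → =b=> q1, =b=> q2
  q2 = d.(rec X. b.(0 + X) + b.d.X) → =d=> q0
Run σ = ⟨d⟩ on P: start {p0}
  step 1 (d): {p2}
  — P admits the full trace.
Run σ = ⟨d⟩ on Q: start {q0}
  step 1 (d): no successor for Q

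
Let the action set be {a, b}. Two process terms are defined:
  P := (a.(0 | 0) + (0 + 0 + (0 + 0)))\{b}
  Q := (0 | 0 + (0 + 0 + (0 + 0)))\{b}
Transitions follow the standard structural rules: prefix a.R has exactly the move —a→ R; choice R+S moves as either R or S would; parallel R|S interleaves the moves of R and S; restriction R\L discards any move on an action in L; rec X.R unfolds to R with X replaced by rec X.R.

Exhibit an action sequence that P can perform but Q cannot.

LTS(P): 2 reachable states
  p0 = (a.(0 | 0) + (0 + 0 + (0 + 0)))\{b} | -a-> p1
  p1 = (0 | 0)\{b} | ∅
LTS(Q): 1 reachable states
  q0 = (0 | 0 + (0 + 0 + (0 + 0)))\{b} | ∅
Trace ⟨a⟩ through P, begin at {p0}:
  [1] a ⇒ {p1}
  — P admits the full trace.
Trace ⟨a⟩ through Q, begin at {q0}:
  [1] a ⇒ no successor for Q

a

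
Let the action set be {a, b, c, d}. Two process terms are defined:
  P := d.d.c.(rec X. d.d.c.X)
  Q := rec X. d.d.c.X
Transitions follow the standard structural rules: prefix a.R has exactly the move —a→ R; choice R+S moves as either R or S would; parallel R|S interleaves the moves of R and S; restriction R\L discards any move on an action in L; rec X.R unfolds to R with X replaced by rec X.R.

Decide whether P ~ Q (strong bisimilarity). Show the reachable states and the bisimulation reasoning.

LTS(P): 4 reachable states
  m0 = d.d.c.(rec X. d.d.c.X) → --d--▸ m1
  m1 = d.c.(rec X. d.d.c.X) → --d--▸ m2
  m2 = c.(rec X. d.d.c.X) → --c--▸ m3
  m3 = rec X. d.d.c.X → --d--▸ m1
LTS(Q): 3 reachable states
  n0 = rec X. d.d.c.X → --d--▸ n1
  n1 = d.c.(rec X. d.d.c.X) → --d--▸ n2
  n2 = c.(rec X. d.d.c.X) → --c--▸ n0
Partition-refinement fixed point:
  B0 = {m0, m3, n0}
  B1 = {m1, n1}
  B2 = {m2, n2}
m0 ∈ B0, n0 ∈ B0 → same block

P ~ Q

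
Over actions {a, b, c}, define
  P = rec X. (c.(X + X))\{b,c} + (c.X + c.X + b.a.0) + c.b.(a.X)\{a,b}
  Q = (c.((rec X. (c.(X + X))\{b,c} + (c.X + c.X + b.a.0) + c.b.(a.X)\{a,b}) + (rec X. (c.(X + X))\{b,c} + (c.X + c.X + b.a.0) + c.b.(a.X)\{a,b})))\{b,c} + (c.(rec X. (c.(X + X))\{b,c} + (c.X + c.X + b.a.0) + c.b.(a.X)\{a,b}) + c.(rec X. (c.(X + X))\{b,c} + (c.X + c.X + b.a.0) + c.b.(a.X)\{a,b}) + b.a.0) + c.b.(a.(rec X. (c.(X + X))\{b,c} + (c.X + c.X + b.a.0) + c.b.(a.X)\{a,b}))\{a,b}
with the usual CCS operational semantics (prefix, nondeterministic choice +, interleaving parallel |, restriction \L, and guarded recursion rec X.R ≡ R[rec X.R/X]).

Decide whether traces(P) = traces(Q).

trace-equivalent

P's transition system — 5 states:
  u0 = rec X. (c.(X + X))\{b,c} + (c.X + c.X + b.a.0) + c.b.(a.X)\{a,b} → --b--▸ u1, --c--▸ u0, --c--▸ u2
  u1 = a.0 → --a--▸ u3
  u2 = b.(a.(rec X. (c.(X + X))\{b,c} + (c.X + c.X + b.a.0) + c.b.(a.X)\{a,b}))\{a,b} → --b--▸ u4
  u3 = 0 → ·
  u4 = (a.(rec X. (c.(X + X))\{b,c} + (c.X + c.X + b.a.0) + c.b.(a.X)\{a,b}))\{a,b} → ·
Q's transition system — 6 states:
  v0 = (c.((rec X. (c.(X + X))\{b,c} + (c.X + c.X + b.a.0) + c.b.(a.X)\{a,b}) + (rec X. (c.(X + X))\{b,c} + (c.X + c.X + b.a.0) + c.b.(a.X)\{a,b})))\{b,c} + (c.(rec X. (c.(X + X))\{b,c} + (c.X + c.X + b.a.0) + c.b.(a.X)\{a,b}) + c.(rec X. (c.(X + X))\{b,c} + (c.X + c.X + b.a.0) + c.b.(a.X)\{a,b}) + b.a.0) + c.b.(a.(rec X. (c.(X + X))\{b,c} + (c.X + c.X + b.a.0) + c.b.(a.X)\{a,b}))\{a,b} → --b--▸ v1, --c--▸ v2, --c--▸ v3
  v1 = a.0 → --a--▸ v4
  v2 = b.(a.(rec X. (c.(X + X))\{b,c} + (c.X + c.X + b.a.0) + c.b.(a.X)\{a,b}))\{a,b} → --b--▸ v5
  v3 = rec X. (c.(X + X))\{b,c} + (c.X + c.X + b.a.0) + c.b.(a.X)\{a,b} → --b--▸ v1, --c--▸ v2, --c--▸ v3
  v4 = 0 → ·
  v5 = (a.(rec X. (c.(X + X))\{b,c} + (c.X + c.X + b.a.0) + c.b.(a.X)\{a,b}))\{a,b} → ·
Bisimilarity quotient blocks:
  B0 = {u0, v0, v3}
  B1 = {u1, v1}
  B2 = {u3, u4, v4, v5}
  B3 = {u2, v2}
u0 ∈ B0, v0 ∈ B0 → same block
Bisimilar ⇒ trace-equivalent.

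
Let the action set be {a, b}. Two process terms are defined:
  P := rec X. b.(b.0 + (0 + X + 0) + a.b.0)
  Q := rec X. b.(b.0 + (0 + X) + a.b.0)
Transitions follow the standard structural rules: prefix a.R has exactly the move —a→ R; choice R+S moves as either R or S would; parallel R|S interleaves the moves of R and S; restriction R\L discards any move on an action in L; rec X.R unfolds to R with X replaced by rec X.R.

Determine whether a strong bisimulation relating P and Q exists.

YES

LTS(P): 4 reachable states
  u0 = rec X. b.(b.0 + (0 + X + 0) + a.b.0) ⊢ -b-> u1
  u1 = b.0 + (0 + (rec X. b.(b.0 + (0 + X + 0) + a.b.0)) + 0) + a.b.0 ⊢ -a-> u2, -b-> u1, -b-> u3
  u2 = b.0 ⊢ -b-> u3
  u3 = 0 ⊢ deadlocked
LTS(Q): 4 reachable states
  v0 = rec X. b.(b.0 + (0 + X) + a.b.0) ⊢ -b-> v1
  v1 = b.0 + (0 + (rec X. b.(b.0 + (0 + X) + a.b.0))) + a.b.0 ⊢ -a-> v2, -b-> v1, -b-> v3
  v2 = b.0 ⊢ -b-> v3
  v3 = 0 ⊢ deadlocked
Bisimilarity quotient blocks:
  B0 = {u0, v0}
  B1 = {u1, v1}
  B2 = {u2, v2}
  B3 = {u3, v3}
u0 ∈ B0, v0 ∈ B0 → same block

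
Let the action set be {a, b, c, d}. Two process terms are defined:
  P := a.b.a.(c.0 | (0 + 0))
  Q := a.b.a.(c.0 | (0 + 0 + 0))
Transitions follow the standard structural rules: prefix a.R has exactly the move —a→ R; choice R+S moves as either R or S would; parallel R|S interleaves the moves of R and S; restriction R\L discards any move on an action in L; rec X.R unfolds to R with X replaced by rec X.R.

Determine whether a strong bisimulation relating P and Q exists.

bisimilar

LTS(P): 5 reachable states
  u0 = a.b.a.(c.0 | (0 + 0)) | =a=> u1
  u1 = b.a.(c.0 | (0 + 0)) | =b=> u2
  u2 = a.(c.0 | (0 + 0)) | =a=> u3
  u3 = c.0 | (0 + 0) | =c=> u4
  u4 = 0 | (0 + 0) | deadlocked
LTS(Q): 5 reachable states
  v0 = a.b.a.(c.0 | (0 + 0 + 0)) | =a=> v1
  v1 = b.a.(c.0 | (0 + 0 + 0)) | =b=> v2
  v2 = a.(c.0 | (0 + 0 + 0)) | =a=> v3
  v3 = c.0 | (0 + 0 + 0) | =c=> v4
  v4 = 0 | (0 + 0 + 0) | deadlocked
Bisimilarity quotient blocks:
  B0 = {u0, v0}
  B1 = {u1, v1}
  B2 = {u2, v2}
  B3 = {u3, v3}
  B4 = {u4, v4}
u0 ∈ B0, v0 ∈ B0 → same block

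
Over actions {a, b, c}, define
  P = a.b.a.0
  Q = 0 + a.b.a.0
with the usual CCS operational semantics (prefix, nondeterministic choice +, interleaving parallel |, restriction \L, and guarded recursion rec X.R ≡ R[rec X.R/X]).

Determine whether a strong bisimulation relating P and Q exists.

YES

P's transition system — 4 states:
  p0 = a.b.a.0 → -a-> p1
  p1 = b.a.0 → -b-> p2
  p2 = a.0 → -a-> p3
  p3 = 0 → (no moves)
Q's transition system — 4 states:
  q0 = 0 + a.b.a.0 → -a-> q1
  q1 = b.a.0 → -b-> q2
  q2 = a.0 → -a-> q3
  q3 = 0 → (no moves)
Bisimilarity quotient blocks:
  B0 = {p0, q0}
  B1 = {p1, q1}
  B2 = {p2, q2}
  B3 = {p3, q3}
p0 ∈ B0, q0 ∈ B0 → same block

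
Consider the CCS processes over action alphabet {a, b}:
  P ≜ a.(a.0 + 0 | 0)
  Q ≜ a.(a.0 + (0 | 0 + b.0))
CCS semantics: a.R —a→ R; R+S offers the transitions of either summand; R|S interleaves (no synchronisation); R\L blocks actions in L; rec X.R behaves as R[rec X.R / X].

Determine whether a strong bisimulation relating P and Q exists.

P ≁ Q

LTS(P): 3 reachable states
  s0 = a.(a.0 + 0 | 0) ⊢ —a→ s1
  s1 = a.0 + 0 | 0 ⊢ —a→ s2
  s2 = 0 ⊢ stopped
LTS(Q): 3 reachable states
  t0 = a.(a.0 + (0 | 0 + b.0)) ⊢ —a→ t1
  t1 = a.0 + (0 | 0 + b.0) ⊢ —a→ t2, —b→ t2
  t2 = 0 ⊢ stopped
Coarsest stable partition (strong bisimilarity classes):
  B0 = {s0}
  B1 = {s1}
  B2 = {s2, t2}
  B3 = {t0}
  B4 = {t1}
s0 ∈ B0, t0 ∈ B3 → different blocks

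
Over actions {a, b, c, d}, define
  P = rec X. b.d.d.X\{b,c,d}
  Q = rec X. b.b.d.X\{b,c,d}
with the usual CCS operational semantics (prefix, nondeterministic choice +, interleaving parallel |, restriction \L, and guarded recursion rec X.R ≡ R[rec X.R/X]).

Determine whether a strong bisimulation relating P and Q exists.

LTS(P): 4 reachable states
  p0 = rec X. b.d.d.X\{b,c,d} has moves —b→ p1
  p1 = d.d.(rec X. b.d.d.X\{b,c,d})\{b,c,d} has moves —d→ p2
  p2 = d.(rec X. b.d.d.X\{b,c,d})\{b,c,d} has moves —d→ p3
  p3 = (rec X. b.d.d.X\{b,c,d})\{b,c,d} has moves stopped
LTS(Q): 4 reachable states
  q0 = rec X. b.b.d.X\{b,c,d} has moves —b→ q1
  q1 = b.d.(rec X. b.b.d.X\{b,c,d})\{b,c,d} has moves —b→ q2
  q2 = d.(rec X. b.b.d.X\{b,c,d})\{b,c,d} has moves —d→ q3
  q3 = (rec X. b.b.d.X\{b,c,d})\{b,c,d} has moves stopped
Partition-refinement fixed point:
  B0 = {p0}
  B1 = {p1}
  B2 = {p2, q2}
  B3 = {p3, q3}
  B4 = {q0}
  B5 = {q1}
p0 ∈ B0, q0 ∈ B4 → different blocks

NO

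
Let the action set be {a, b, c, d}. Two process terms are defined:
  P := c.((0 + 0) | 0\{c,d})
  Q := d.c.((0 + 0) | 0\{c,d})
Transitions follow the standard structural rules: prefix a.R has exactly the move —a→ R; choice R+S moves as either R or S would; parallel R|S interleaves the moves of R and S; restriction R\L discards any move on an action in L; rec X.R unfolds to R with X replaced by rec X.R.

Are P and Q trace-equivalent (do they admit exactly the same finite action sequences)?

LTS(P): 2 reachable states
  m0 = c.((0 + 0) | 0\{c,d}) has moves --c--▸ m1
  m1 = (0 + 0) | 0\{c,d} has moves ·
LTS(Q): 3 reachable states
  n0 = d.c.((0 + 0) | 0\{c,d}) has moves --d--▸ n1
  n1 = c.((0 + 0) | 0\{c,d}) has moves --c--▸ n2
  n2 = (0 + 0) | 0\{c,d} has moves ·
Executing c from P (initial set {m0}):
  after c @ step 1: {m1}
  — P admits the full trace.
Executing c from Q (initial set {n0}):
  after c @ step 1: ∅ (Q stuck)

NO — witness ⟨c⟩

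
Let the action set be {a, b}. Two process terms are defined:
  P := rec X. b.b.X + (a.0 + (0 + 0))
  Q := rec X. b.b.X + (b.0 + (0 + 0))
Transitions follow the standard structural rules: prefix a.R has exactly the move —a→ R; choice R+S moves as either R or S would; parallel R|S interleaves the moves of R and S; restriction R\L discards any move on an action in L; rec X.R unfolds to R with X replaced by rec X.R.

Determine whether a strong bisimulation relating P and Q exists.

P ≁ Q

LTS(P): 3 reachable states
  u0 = rec X. b.b.X + (a.0 + (0 + 0)) has moves --a--▸ u1, --b--▸ u2
  u1 = 0 has moves ·
  u2 = b.(rec X. b.b.X + (a.0 + (0 + 0))) has moves --b--▸ u0
LTS(Q): 3 reachable states
  v0 = rec X. b.b.X + (b.0 + (0 + 0)) has moves --b--▸ v1, --b--▸ v2
  v1 = 0 has moves ·
  v2 = b.(rec X. b.b.X + (b.0 + (0 + 0))) has moves --b--▸ v0
Partition-refinement fixed point:
  B0 = {u0}
  B1 = {u2}
  B2 = {u1, v1}
  B3 = {v0}
  B4 = {v2}
u0 ∈ B0, v0 ∈ B3 → different blocks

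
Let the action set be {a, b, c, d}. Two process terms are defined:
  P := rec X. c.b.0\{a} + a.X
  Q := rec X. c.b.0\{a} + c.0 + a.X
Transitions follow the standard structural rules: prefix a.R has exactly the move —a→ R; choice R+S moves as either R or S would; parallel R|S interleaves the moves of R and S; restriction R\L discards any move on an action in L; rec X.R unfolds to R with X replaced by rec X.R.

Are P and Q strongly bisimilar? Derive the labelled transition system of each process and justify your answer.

LTS(P): 3 reachable states
  u0 = rec X. c.b.0\{a} + a.X has moves ··a··> u0, ··c··> u1
  u1 = b.0\{a} has moves ··b··> u2
  u2 = 0\{a} has moves deadlocked
LTS(Q): 4 reachable states
  v0 = rec X. c.b.0\{a} + c.0 + a.X has moves ··a··> v0, ··c··> v1, ··c··> v2
  v1 = 0 has moves deadlocked
  v2 = b.0\{a} has moves ··b··> v3
  v3 = 0\{a} has moves deadlocked
Coarsest stable partition (strong bisimilarity classes):
  B0 = {u0}
  B1 = {u1, v2}
  B2 = {u2, v1, v3}
  B3 = {v0}
u0 ∈ B0, v0 ∈ B3 → different blocks

not bisimilar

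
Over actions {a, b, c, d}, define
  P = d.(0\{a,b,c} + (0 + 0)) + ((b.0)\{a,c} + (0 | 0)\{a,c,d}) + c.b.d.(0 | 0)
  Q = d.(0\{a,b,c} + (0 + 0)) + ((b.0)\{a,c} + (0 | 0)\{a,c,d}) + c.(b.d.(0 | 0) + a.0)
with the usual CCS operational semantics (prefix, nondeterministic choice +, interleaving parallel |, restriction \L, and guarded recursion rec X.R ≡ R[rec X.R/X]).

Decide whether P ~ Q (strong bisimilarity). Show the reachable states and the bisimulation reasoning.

LTS(P): 6 reachable states
  p0 = d.(0\{a,b,c} + (0 + 0)) + ((b.0)\{a,c} + (0 | 0)\{a,c,d}) + c.b.d.(0 | 0) has moves --b--▸ p1, --c--▸ p2, --d--▸ p3
  p1 = 0\{a,c} has moves ·
  p2 = b.d.(0 | 0) has moves --b--▸ p4
  p3 = 0\{a,b,c} + (0 + 0) has moves ·
  p4 = d.(0 | 0) has moves --d--▸ p5
  p5 = 0 | 0 has moves ·
LTS(Q): 7 reachable states
  q0 = d.(0\{a,b,c} + (0 + 0)) + ((b.0)\{a,c} + (0 | 0)\{a,c,d}) + c.(b.d.(0 | 0) + a.0) has moves --b--▸ q1, --c--▸ q2, --d--▸ q3
  q1 = 0\{a,c} has moves ·
  q2 = b.d.(0 | 0) + a.0 has moves --a--▸ q4, --b--▸ q5
  q3 = 0\{a,b,c} + (0 + 0) has moves ·
  q4 = 0 has moves ·
  q5 = d.(0 | 0) has moves --d--▸ q6
  q6 = 0 | 0 has moves ·
Coarsest stable partition (strong bisimilarity classes):
  B0 = {p0}
  B1 = {p2}
  B2 = {p4, q5}
  B3 = {p1, p3, p5, q1, q3, q4, q6}
  B4 = {q0}
  B5 = {q2}
p0 ∈ B0, q0 ∈ B4 → different blocks

NO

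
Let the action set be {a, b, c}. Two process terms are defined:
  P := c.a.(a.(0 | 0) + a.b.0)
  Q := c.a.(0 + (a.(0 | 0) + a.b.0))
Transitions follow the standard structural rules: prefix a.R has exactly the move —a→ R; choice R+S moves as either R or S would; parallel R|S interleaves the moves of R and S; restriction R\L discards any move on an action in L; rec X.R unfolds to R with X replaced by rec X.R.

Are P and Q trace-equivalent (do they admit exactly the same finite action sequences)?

P's transition system — 6 states:
  u0 = c.a.(a.(0 | 0) + a.b.0) | --c--▸ u1
  u1 = a.(a.(0 | 0) + a.b.0) | --a--▸ u2
  u2 = a.(0 | 0) + a.b.0 | --a--▸ u3, --a--▸ u4
  u3 = 0 | 0 | stopped
  u4 = b.0 | --b--▸ u5
  u5 = 0 | stopped
Q's transition system — 6 states:
  v0 = c.a.(0 + (a.(0 | 0) + a.b.0)) | --c--▸ v1
  v1 = a.(0 + (a.(0 | 0) + a.b.0)) | --a--▸ v2
  v2 = 0 + (a.(0 | 0) + a.b.0) | --a--▸ v3, --a--▸ v4
  v3 = 0 | 0 | stopped
  v4 = b.0 | --b--▸ v5
  v5 = 0 | stopped
Partition-refinement fixed point:
  B0 = {u0, v0}
  B1 = {u1, v1}
  B2 = {u2, v2}
  B3 = {u3, u5, v3, v5}
  B4 = {u4, v4}
u0 ∈ B0, v0 ∈ B0 → same block
Bisimilar ⇒ trace-equivalent.

trace-equivalent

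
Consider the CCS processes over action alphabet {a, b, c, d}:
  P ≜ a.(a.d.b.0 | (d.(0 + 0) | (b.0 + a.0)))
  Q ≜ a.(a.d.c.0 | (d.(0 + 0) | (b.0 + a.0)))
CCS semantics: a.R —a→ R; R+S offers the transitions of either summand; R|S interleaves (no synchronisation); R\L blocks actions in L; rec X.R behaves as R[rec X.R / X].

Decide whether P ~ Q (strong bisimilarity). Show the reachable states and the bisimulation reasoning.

NO

P's transition system — 17 states:
  p0 = a.(a.d.b.0 | (d.(0 + 0) | (b.0 + a.0))) has moves ··a··> p1
  p1 = a.d.b.0 | (d.(0 + 0) | (b.0 + a.0)) has moves ··a··> p2, ··a··> p3, ··b··> p2, ··d··> p4
  p2 = a.d.b.0 | (d.(0 + 0) | 0) has moves ··a··> p5, ··d··> p6
  p3 = d.b.0 | (d.(0 + 0) | (b.0 + a.0)) has moves ··a··> p5, ··b··> p5, ··d··> p7, ··d··> p8
  p4 = a.d.b.0 | ((0 + 0) | (b.0 + a.0)) has moves ··a··> p6, ··a··> p8, ··b··> p6
  p5 = d.b.0 | (d.(0 + 0) | 0) has moves ··d··> p10, ··d··> p9
  p6 = a.d.b.0 | ((0 + 0) | 0) has moves ··a··> p10
  p7 = b.0 | (d.(0 + 0) | (b.0 + a.0)) has moves ··a··> p9, ··b··> p11, ··b··> p9, ··d··> p12
  p8 = d.b.0 | ((0 + 0) | (b.0 + a.0)) has moves ··a··> p10, ··b··> p10, ··d··> p12
  p9 = b.0 | (d.(0 + 0) | 0) has moves ··b··> p13, ··d··> p14
  p10 = d.b.0 | ((0 + 0) | 0) has moves ··d··> p14
  p11 = 0 | (d.(0 + 0) | (b.0 + a.0)) has moves ··a··> p13, ··b··> p13, ··d··> p15
  p12 = b.0 | ((0 + 0) | (b.0 + a.0)) has moves ··a··> p14, ··b··> p14, ··b··> p15
  p13 = 0 | (d.(0 + 0) | 0) has moves ··d··> p16
  p14 = b.0 | ((0 + 0) | 0) has moves ··b··> p16
  p15 = 0 | ((0 + 0) | (b.0 + a.0)) has moves ··a··> p16, ··b··> p16
  p16 = 0 | ((0 + 0) | 0) has moves stopped
Q's transition system — 17 states:
  q0 = a.(a.d.c.0 | (d.(0 + 0) | (b.0 + a.0))) has moves ··a··> q1
  q1 = a.d.c.0 | (d.(0 + 0) | (b.0 + a.0)) has moves ··a··> q2, ··a··> q3, ··b··> q2, ··d··> q4
  q2 = a.d.c.0 | (d.(0 + 0) | 0) has moves ··a··> q5, ··d··> q6
  q3 = d.c.0 | (d.(0 + 0) | (b.0 + a.0)) has moves ··a··> q5, ··b··> q5, ··d··> q7, ··d··> q8
  q4 = a.d.c.0 | ((0 + 0) | (b.0 + a.0)) has moves ··a··> q6, ··a··> q8, ··b··> q6
  q5 = d.c.0 | (d.(0 + 0) | 0) has moves ··d··> q10, ··d··> q9
  q6 = a.d.c.0 | ((0 + 0) | 0) has moves ··a··> q10
  q7 = c.0 | (d.(0 + 0) | (b.0 + a.0)) has moves ··a··> q9, ··b··> q9, ··c··> q11, ··d··> q12
  q8 = d.c.0 | ((0 + 0) | (b.0 + a.0)) has moves ··a··> q10, ··b··> q10, ··d··> q12
  q9 = c.0 | (d.(0 + 0) | 0) has moves ··c··> q13, ··d··> q14
  q10 = d.c.0 | ((0 + 0) | 0) has moves ··d··> q14
  q11 = 0 | (d.(0 + 0) | (b.0 + a.0)) has moves ··a··> q13, ··b··> q13, ··d··> q15
  q12 = c.0 | ((0 + 0) | (b.0 + a.0)) has moves ··a··> q14, ··b··> q14, ··c··> q15
  q13 = 0 | (d.(0 + 0) | 0) has moves ··d··> q16
  q14 = c.0 | ((0 + 0) | 0) has moves ··c··> q16
  q15 = 0 | ((0 + 0) | (b.0 + a.0)) has moves ··a··> q16, ··b··> q16
  q16 = 0 | ((0 + 0) | 0) has moves stopped
Coarsest stable partition (strong bisimilarity classes):
  B0 = {p0}
  B1 = {p1}
  B2 = {p3}
  B3 = {p5}
  B4 = {p9}
  B5 = {p14}
  B6 = {p16, q16}
  B7 = {p13, q13}
  B8 = {p10}
  B9 = {p8}
  B10 = {p12}
  B11 = {p15, q15}
  B12 = {p7}
  B13 = {p11, q11}
  B14 = {p4}
  B15 = {p6}
  B16 = {p2}
  B17 = {q0}
  B18 = {q1}
  B19 = {q2}
  B20 = {q5}
  B21 = {q10}
  B22 = {q14}
  B23 = {q9}
  B24 = {q6}
  B25 = {q4}
  B26 = {q8}
  B27 = {q12}
  B28 = {q3}
  B29 = {q7}
p0 ∈ B0, q0 ∈ B17 → different blocks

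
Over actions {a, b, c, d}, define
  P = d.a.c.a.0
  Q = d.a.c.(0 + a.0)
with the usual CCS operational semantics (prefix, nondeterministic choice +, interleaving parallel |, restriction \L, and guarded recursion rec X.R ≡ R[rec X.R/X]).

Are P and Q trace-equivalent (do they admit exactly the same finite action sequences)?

P's transition system — 5 states:
  u0 = d.a.c.a.0 | =d=> u1
  u1 = a.c.a.0 | =a=> u2
  u2 = c.a.0 | =c=> u3
  u3 = a.0 | =a=> u4
  u4 = 0 | stopped
Q's transition system — 5 states:
  v0 = d.a.c.(0 + a.0) | =d=> v1
  v1 = a.c.(0 + a.0) | =a=> v2
  v2 = c.(0 + a.0) | =c=> v3
  v3 = 0 + a.0 | =a=> v4
  v4 = 0 | stopped
Partition-refinement fixed point:
  B0 = {u0, v0}
  B1 = {u1, v1}
  B2 = {u2, v2}
  B3 = {u3, v3}
  B4 = {u4, v4}
u0 ∈ B0, v0 ∈ B0 → same block
Bisimilar ⇒ trace-equivalent.

traces(P) = traces(Q)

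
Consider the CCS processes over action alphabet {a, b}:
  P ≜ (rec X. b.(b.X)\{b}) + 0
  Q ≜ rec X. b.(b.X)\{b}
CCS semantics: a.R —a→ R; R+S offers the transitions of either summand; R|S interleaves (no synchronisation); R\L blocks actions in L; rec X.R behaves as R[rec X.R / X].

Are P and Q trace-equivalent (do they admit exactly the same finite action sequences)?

Reachable graph of P (2 states):
  u0 = (rec X. b.(b.X)\{b}) + 0 → —b→ u1
  u1 = (b.(rec X. b.(b.X)\{b}))\{b} → ·
Reachable graph of Q (2 states):
  v0 = rec X. b.(b.X)\{b} → —b→ v1
  v1 = (b.(rec X. b.(b.X)\{b}))\{b} → ·
Partition-refinement fixed point:
  B0 = {u0, v0}
  B1 = {u1, v1}
u0 ∈ B0, v0 ∈ B0 → same block
Bisimilar ⇒ trace-equivalent.

traces(P) = traces(Q)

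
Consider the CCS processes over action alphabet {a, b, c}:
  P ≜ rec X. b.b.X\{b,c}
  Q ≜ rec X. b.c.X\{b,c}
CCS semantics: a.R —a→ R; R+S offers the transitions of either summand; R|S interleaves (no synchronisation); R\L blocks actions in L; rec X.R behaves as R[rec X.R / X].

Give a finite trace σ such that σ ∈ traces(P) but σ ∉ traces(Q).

LTS(P): 3 reachable states
  u0 = rec X. b.b.X\{b,c} :: --b--▸ u1
  u1 = b.(rec X. b.b.X\{b,c})\{b,c} :: --b--▸ u2
  u2 = (rec X. b.b.X\{b,c})\{b,c} :: ·
LTS(Q): 3 reachable states
  v0 = rec X. b.c.X\{b,c} :: --b--▸ v1
  v1 = c.(rec X. b.c.X\{b,c})\{b,c} :: --c--▸ v2
  v2 = (rec X. b.c.X\{b,c})\{b,c} :: ·
Run σ = ⟨bb⟩ on P: start {u0}
  after b @ step 1: {u1}
  after b @ step 2: {u2}
  P completes σ.
Run σ = ⟨bb⟩ on Q: start {v0}
  after b @ step 1: {v1}
  after b @ step 2: ∅  — Q cannot continue

bb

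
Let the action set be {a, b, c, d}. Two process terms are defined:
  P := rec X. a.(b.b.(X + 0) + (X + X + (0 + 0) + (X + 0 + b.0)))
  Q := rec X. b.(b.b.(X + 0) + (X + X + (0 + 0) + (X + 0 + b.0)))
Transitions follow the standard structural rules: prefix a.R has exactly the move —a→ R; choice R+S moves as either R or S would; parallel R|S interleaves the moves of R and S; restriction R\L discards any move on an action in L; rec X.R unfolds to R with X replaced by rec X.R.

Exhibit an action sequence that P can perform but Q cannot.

Reachable graph of P (5 states):
  m0 = rec X. a.(b.b.(X + 0) + (X + X + (0 + 0) + (X + 0 + b.0))) has moves -a-> m1
  m1 = b.b.((rec X. a.(b.b.(X + 0) + (X + X + (0 + 0) + (X + 0 + b.0)))) + 0) + ((rec X. a.(b.b.(X + 0) + (X + X + (0 + 0) + (X + 0 + b.0)))) + (rec X. a.(b.b.(X + 0) + (X + X + (0 + 0) + (X + 0 + b.0)))) + (0 + 0) + ((rec X. a.(b.b.(X + 0) + (X + X + (0 + 0) + (X + 0 + b.0)))) + 0 + b.0)) has moves -a-> m1, -b-> m2, -b-> m3
  m2 = 0 has moves (no moves)
  m3 = b.((rec X. a.(b.b.(X + 0) + (X + X + (0 + 0) + (X + 0 + b.0)))) + 0) has moves -b-> m4
  m4 = (rec X. a.(b.b.(X + 0) + (X + X + (0 + 0) + (X + 0 + b.0)))) + 0 has moves -a-> m1
Reachable graph of Q (5 states):
  n0 = rec X. b.(b.b.(X + 0) + (X + X + (0 + 0) + (X + 0 + b.0))) has moves -b-> n1
  n1 = b.b.((rec X. b.(b.b.(X + 0) + (X + X + (0 + 0) + (X + 0 + b.0)))) + 0) + ((rec X. b.(b.b.(X + 0) + (X + X + (0 + 0) + (X + 0 + b.0)))) + (rec X. b.(b.b.(X + 0) + (X + X + (0 + 0) + (X + 0 + b.0)))) + (0 + 0) + ((rec X. b.(b.b.(X + 0) + (X + X + (0 + 0) + (X + 0 + b.0)))) + 0 + b.0)) has moves -b-> n1, -b-> n2, -b-> n3
  n2 = 0 has moves (no moves)
  n3 = b.((rec X. b.(b.b.(X + 0) + (X + X + (0 + 0) + (X + 0 + b.0)))) + 0) has moves -b-> n4
  n4 = (rec X. b.(b.b.(X + 0) + (X + X + (0 + 0) + (X + 0 + b.0)))) + 0 has moves -b-> n1
Run σ = ⟨a⟩ on P: start {m0}
  [1] a ⇒ {m1}
  ✓ P
Run σ = ⟨a⟩ on Q: start {n0}
  [1] a ⇒ ∅  — Q cannot continue

a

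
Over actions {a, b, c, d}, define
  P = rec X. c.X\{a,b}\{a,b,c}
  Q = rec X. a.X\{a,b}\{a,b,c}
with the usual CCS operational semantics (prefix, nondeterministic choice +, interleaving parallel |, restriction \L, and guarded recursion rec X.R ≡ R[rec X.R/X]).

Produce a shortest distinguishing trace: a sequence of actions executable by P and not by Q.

c

Reachable graph of P (2 states):
  p0 = rec X. c.X\{a,b}\{a,b,c} → --c--▸ p1
  p1 = (rec X. c.X\{a,b}\{a,b,c})\{a,b}\{a,b,c} → ·
Reachable graph of Q (2 states):
  q0 = rec X. a.X\{a,b}\{a,b,c} → --a--▸ q1
  q1 = (rec X. a.X\{a,b}\{a,b,c})\{a,b}\{a,b,c} → ·
Run σ = ⟨c⟩ on P: start {p0}
  [1] c ⇒ {p1}
  — P admits the full trace.
Run σ = ⟨c⟩ on Q: start {q0}
  [1] c ⇒ ∅  — Q cannot continue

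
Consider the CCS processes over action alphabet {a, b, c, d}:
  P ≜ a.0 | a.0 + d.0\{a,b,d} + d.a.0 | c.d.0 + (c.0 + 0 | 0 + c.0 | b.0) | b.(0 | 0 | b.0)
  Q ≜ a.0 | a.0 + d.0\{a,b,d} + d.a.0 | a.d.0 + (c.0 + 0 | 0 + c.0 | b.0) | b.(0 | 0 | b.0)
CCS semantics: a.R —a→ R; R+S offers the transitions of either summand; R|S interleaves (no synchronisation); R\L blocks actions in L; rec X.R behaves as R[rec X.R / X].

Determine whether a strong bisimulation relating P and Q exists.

LTS(P): 25 reachable states
  s0 = a.0 | a.0 + d.0\{a,b,d} + d.a.0 | c.d.0 + (c.0 + 0 | 0 + c.0 | b.0) | b.(0 | 0 | b.0) has moves =a=> s1, =a=> s2, =b=> s3, =b=> s4, =c=> s5, =c=> s6, =c=> s7, =d=> s8, =d=> s9
  s1 = 0 | a.0 has moves =a=> s10
  s2 = a.0 | 0 has moves =a=> s10
  s3 = (c.0 + 0 | 0 + c.0 | b.0) | (0 | 0 | b.0) has moves =b=> s11, =b=> s12, =c=> s13, =c=> s14
  s4 = c.0 | 0 | b.(0 | 0 | b.0) has moves =b=> s12, =c=> s15
  s5 = 0 | b.(0 | 0 | b.0) has moves =b=> s13
  s6 = 0 | b.0 | b.(0 | 0 | b.0) has moves =b=> s14, =b=> s15
  s7 = d.a.0 | d.0 has moves =d=> s16, =d=> s17
  s8 = 0\{a,b,d} has moves stopped
  s9 = a.0 | c.d.0 has moves =a=> s18, =c=> s16
  s10 = 0 | 0 has moves stopped
  s11 = (c.0 + 0 | 0 + c.0 | b.0) | (0 | 0 | 0) has moves =b=> s19, =c=> s20, =c=> s21
  s12 = c.0 | 0 | (0 | 0 | b.0) has moves =b=> s19, =c=> s22
  s13 = 0 | (0 | 0 | b.0) has moves =b=> s20
  s14 = 0 | b.0 | (0 | 0 | b.0) has moves =b=> s21, =b=> s22
  s15 = 0 | 0 | b.(0 | 0 | b.0) has moves =b=> s22
  s16 = a.0 | d.0 has moves =a=> s23, =d=> s2
  s17 = d.a.0 | 0 has moves =d=> s2
  s18 = 0 | c.d.0 has moves =c=> s23
  s19 = c.0 | 0 | (0 | 0 | 0) has moves =c=> s24
  s20 = 0 | (0 | 0 | 0) has moves stopped
  s21 = 0 | b.0 | (0 | 0 | 0) has moves =b=> s24
  s22 = 0 | 0 | (0 | 0 | b.0) has moves =b=> s24
  s23 = 0 | d.0 has moves =d=> s10
  s24 = 0 | 0 | (0 | 0 | 0) has moves stopped
LTS(Q): 25 reachable states
  t0 = a.0 | a.0 + d.0\{a,b,d} + d.a.0 | a.d.0 + (c.0 + 0 | 0 + c.0 | b.0) | b.(0 | 0 | b.0) has moves =a=> t1, =a=> t2, =a=> t3, =b=> t4, =b=> t5, =c=> t6, =c=> t7, =d=> t8, =d=> t9
  t1 = 0 | a.0 has moves =a=> t10
  t2 = a.0 | 0 has moves =a=> t10
  t3 = d.a.0 | d.0 has moves =d=> t11, =d=> t12
  t4 = (c.0 + 0 | 0 + c.0 | b.0) | (0 | 0 | b.0) has moves =b=> t13, =b=> t14, =c=> t15, =c=> t16
  t5 = c.0 | 0 | b.(0 | 0 | b.0) has moves =b=> t14, =c=> t17
  t6 = 0 | b.(0 | 0 | b.0) has moves =b=> t15
  t7 = 0 | b.0 | b.(0 | 0 | b.0) has moves =b=> t16, =b=> t17
  t8 = 0\{a,b,d} has moves stopped
  t9 = a.0 | a.d.0 has moves =a=> t11, =a=> t18
  t10 = 0 | 0 has moves stopped
  t11 = a.0 | d.0 has moves =a=> t19, =d=> t2
  t12 = d.a.0 | 0 has moves =d=> t2
  t13 = (c.0 + 0 | 0 + c.0 | b.0) | (0 | 0 | 0) has moves =b=> t20, =c=> t21, =c=> t22
  t14 = c.0 | 0 | (0 | 0 | b.0) has moves =b=> t20, =c=> t23
  t15 = 0 | (0 | 0 | b.0) has moves =b=> t21
  t16 = 0 | b.0 | (0 | 0 | b.0) has moves =b=> t22, =b=> t23
  t17 = 0 | 0 | b.(0 | 0 | b.0) has moves =b=> t23
  t18 = 0 | a.d.0 has moves =a=> t19
  t19 = 0 | d.0 has moves =d=> t10
  t20 = c.0 | 0 | (0 | 0 | 0) has moves =c=> t24
  t21 = 0 | (0 | 0 | 0) has moves stopped
  t22 = 0 | b.0 | (0 | 0 | 0) has moves =b=> t24
  t23 = 0 | 0 | (0 | 0 | b.0) has moves =b=> t24
  t24 = 0 | 0 | (0 | 0 | 0) has moves stopped
Bisimilarity quotient blocks:
  B0 = {s0}
  B1 = {s3, t4}
  B2 = {s13, s21, s22, t15, t22, t23}
  B3 = {s10, s20, s24, s8, t10, t21, t24, t8}
  B4 = {s11, t13}
  B5 = {s19, t20}
  B6 = {s14, s15, s5, t16, t17, t6}
  B7 = {s12, t14}
  B8 = {s1, s2, t1, t2}
  B9 = {s6, t7}
  B10 = {s7, t3}
  B11 = {s17, t12}
  B12 = {s16, t11}
  B13 = {s23, t19}
  B14 = {s4, t5}
  B15 = {s9}
  B16 = {s18}
  B17 = {t0}
  B18 = {t9}
  B19 = {t18}
s0 ∈ B0, t0 ∈ B17 → different blocks

NO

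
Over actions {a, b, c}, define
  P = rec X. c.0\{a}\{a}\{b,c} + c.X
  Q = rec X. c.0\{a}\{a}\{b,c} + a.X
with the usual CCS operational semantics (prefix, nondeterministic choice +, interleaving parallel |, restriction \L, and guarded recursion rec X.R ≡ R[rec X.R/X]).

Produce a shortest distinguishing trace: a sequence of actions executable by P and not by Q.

cc

LTS(P): 2 reachable states
  m0 = rec X. c.0\{a}\{a}\{b,c} + c.X → —c→ m0, —c→ m1
  m1 = 0\{a}\{a}\{b,c} → (no moves)
LTS(Q): 2 reachable states
  n0 = rec X. c.0\{a}\{a}\{b,c} + a.X → —a→ n0, —c→ n1
  n1 = 0\{a}\{a}\{b,c} → (no moves)
Trace ⟨cc⟩ through P, begin at {m0}:
  after c @ step 1: {m0, m1}
  after c @ step 2: {m0, m1}
  ✓ P
Trace ⟨cc⟩ through Q, begin at {n0}:
  after c @ step 1: {n1}
  after c @ step 2: no successor for Q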